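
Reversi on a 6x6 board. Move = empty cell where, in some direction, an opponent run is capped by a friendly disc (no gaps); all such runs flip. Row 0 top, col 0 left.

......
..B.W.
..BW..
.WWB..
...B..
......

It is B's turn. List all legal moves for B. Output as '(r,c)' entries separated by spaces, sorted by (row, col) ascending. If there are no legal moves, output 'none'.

Answer: (1,3) (2,1) (2,4) (3,0) (3,4) (4,0) (4,2)

Derivation:
(0,3): no bracket -> illegal
(0,4): no bracket -> illegal
(0,5): no bracket -> illegal
(1,3): flips 1 -> legal
(1,5): no bracket -> illegal
(2,0): no bracket -> illegal
(2,1): flips 1 -> legal
(2,4): flips 1 -> legal
(2,5): no bracket -> illegal
(3,0): flips 2 -> legal
(3,4): flips 1 -> legal
(4,0): flips 1 -> legal
(4,1): no bracket -> illegal
(4,2): flips 1 -> legal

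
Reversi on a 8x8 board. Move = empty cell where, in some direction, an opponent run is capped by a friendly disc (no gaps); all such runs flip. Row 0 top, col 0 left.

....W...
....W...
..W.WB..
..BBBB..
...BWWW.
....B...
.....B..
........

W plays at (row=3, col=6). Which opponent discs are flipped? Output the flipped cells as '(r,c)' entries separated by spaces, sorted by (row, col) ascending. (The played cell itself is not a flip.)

Dir NW: opp run (2,5) capped by W -> flip
Dir N: first cell '.' (not opp) -> no flip
Dir NE: first cell '.' (not opp) -> no flip
Dir W: opp run (3,5) (3,4) (3,3) (3,2), next='.' -> no flip
Dir E: first cell '.' (not opp) -> no flip
Dir SW: first cell 'W' (not opp) -> no flip
Dir S: first cell 'W' (not opp) -> no flip
Dir SE: first cell '.' (not opp) -> no flip

Answer: (2,5)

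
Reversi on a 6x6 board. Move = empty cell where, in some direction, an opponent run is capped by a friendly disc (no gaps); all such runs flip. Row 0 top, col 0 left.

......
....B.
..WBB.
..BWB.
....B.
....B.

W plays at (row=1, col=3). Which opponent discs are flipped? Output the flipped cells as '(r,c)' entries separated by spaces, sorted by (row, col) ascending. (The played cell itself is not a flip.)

Answer: (2,3)

Derivation:
Dir NW: first cell '.' (not opp) -> no flip
Dir N: first cell '.' (not opp) -> no flip
Dir NE: first cell '.' (not opp) -> no flip
Dir W: first cell '.' (not opp) -> no flip
Dir E: opp run (1,4), next='.' -> no flip
Dir SW: first cell 'W' (not opp) -> no flip
Dir S: opp run (2,3) capped by W -> flip
Dir SE: opp run (2,4), next='.' -> no flip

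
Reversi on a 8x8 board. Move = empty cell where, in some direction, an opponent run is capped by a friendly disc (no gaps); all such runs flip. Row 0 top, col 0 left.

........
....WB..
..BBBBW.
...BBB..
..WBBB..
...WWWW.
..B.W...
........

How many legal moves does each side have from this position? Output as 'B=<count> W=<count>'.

-- B to move --
(0,3): flips 1 -> legal
(0,4): flips 1 -> legal
(0,5): flips 1 -> legal
(1,3): flips 1 -> legal
(1,6): no bracket -> illegal
(1,7): flips 1 -> legal
(2,7): flips 1 -> legal
(3,1): no bracket -> illegal
(3,2): no bracket -> illegal
(3,6): no bracket -> illegal
(3,7): flips 1 -> legal
(4,1): flips 1 -> legal
(4,6): no bracket -> illegal
(4,7): no bracket -> illegal
(5,1): flips 1 -> legal
(5,2): no bracket -> illegal
(5,7): no bracket -> illegal
(6,3): flips 2 -> legal
(6,5): flips 2 -> legal
(6,6): flips 1 -> legal
(6,7): flips 1 -> legal
(7,3): no bracket -> illegal
(7,4): flips 2 -> legal
(7,5): no bracket -> illegal
B mobility = 14
-- W to move --
(0,4): flips 1 -> legal
(0,5): flips 4 -> legal
(0,6): flips 3 -> legal
(1,1): flips 3 -> legal
(1,2): flips 3 -> legal
(1,3): flips 3 -> legal
(1,6): flips 1 -> legal
(2,1): flips 4 -> legal
(3,1): no bracket -> illegal
(3,2): flips 2 -> legal
(3,6): flips 2 -> legal
(4,6): flips 3 -> legal
(5,1): no bracket -> illegal
(5,2): no bracket -> illegal
(6,1): no bracket -> illegal
(6,3): no bracket -> illegal
(7,1): flips 1 -> legal
(7,2): no bracket -> illegal
(7,3): no bracket -> illegal
W mobility = 12

Answer: B=14 W=12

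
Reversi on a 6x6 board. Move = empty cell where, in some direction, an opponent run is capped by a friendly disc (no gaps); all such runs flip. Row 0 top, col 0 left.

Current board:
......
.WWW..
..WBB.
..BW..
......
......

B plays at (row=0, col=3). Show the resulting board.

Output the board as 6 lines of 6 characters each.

Place B at (0,3); scan 8 dirs for brackets.
Dir NW: edge -> no flip
Dir N: edge -> no flip
Dir NE: edge -> no flip
Dir W: first cell '.' (not opp) -> no flip
Dir E: first cell '.' (not opp) -> no flip
Dir SW: opp run (1,2), next='.' -> no flip
Dir S: opp run (1,3) capped by B -> flip
Dir SE: first cell '.' (not opp) -> no flip
All flips: (1,3)

Answer: ...B..
.WWB..
..WBB.
..BW..
......
......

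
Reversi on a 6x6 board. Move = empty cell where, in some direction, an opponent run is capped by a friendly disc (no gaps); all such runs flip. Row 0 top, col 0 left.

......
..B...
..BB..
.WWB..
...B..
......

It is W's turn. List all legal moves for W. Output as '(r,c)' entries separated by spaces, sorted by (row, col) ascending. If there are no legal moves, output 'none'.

(0,1): no bracket -> illegal
(0,2): flips 2 -> legal
(0,3): no bracket -> illegal
(1,1): no bracket -> illegal
(1,3): flips 1 -> legal
(1,4): flips 1 -> legal
(2,1): no bracket -> illegal
(2,4): no bracket -> illegal
(3,4): flips 1 -> legal
(4,2): no bracket -> illegal
(4,4): no bracket -> illegal
(5,2): no bracket -> illegal
(5,3): no bracket -> illegal
(5,4): flips 1 -> legal

Answer: (0,2) (1,3) (1,4) (3,4) (5,4)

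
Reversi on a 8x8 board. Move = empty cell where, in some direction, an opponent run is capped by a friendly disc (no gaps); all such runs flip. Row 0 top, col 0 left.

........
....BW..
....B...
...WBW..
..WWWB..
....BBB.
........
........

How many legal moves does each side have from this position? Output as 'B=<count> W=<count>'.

Answer: B=10 W=7

Derivation:
-- B to move --
(0,4): no bracket -> illegal
(0,5): no bracket -> illegal
(0,6): flips 1 -> legal
(1,6): flips 1 -> legal
(2,2): flips 2 -> legal
(2,3): no bracket -> illegal
(2,5): flips 1 -> legal
(2,6): no bracket -> illegal
(3,1): no bracket -> illegal
(3,2): flips 2 -> legal
(3,6): flips 1 -> legal
(4,1): flips 3 -> legal
(4,6): flips 1 -> legal
(5,1): flips 2 -> legal
(5,2): flips 1 -> legal
(5,3): no bracket -> illegal
B mobility = 10
-- W to move --
(0,3): no bracket -> illegal
(0,4): flips 3 -> legal
(0,5): no bracket -> illegal
(1,3): flips 2 -> legal
(2,3): no bracket -> illegal
(2,5): flips 1 -> legal
(3,6): no bracket -> illegal
(4,6): flips 1 -> legal
(4,7): no bracket -> illegal
(5,3): no bracket -> illegal
(5,7): no bracket -> illegal
(6,3): no bracket -> illegal
(6,4): flips 1 -> legal
(6,5): flips 3 -> legal
(6,6): flips 1 -> legal
(6,7): no bracket -> illegal
W mobility = 7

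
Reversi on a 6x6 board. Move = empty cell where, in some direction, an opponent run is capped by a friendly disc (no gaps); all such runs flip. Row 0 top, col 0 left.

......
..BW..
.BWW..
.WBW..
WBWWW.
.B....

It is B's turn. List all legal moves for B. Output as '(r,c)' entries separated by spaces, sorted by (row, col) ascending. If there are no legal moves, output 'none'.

(0,2): no bracket -> illegal
(0,3): no bracket -> illegal
(0,4): no bracket -> illegal
(1,1): no bracket -> illegal
(1,4): flips 2 -> legal
(2,0): no bracket -> illegal
(2,4): flips 4 -> legal
(3,0): flips 1 -> legal
(3,4): flips 2 -> legal
(3,5): no bracket -> illegal
(4,5): flips 3 -> legal
(5,0): no bracket -> illegal
(5,2): flips 1 -> legal
(5,3): no bracket -> illegal
(5,4): flips 1 -> legal
(5,5): no bracket -> illegal

Answer: (1,4) (2,4) (3,0) (3,4) (4,5) (5,2) (5,4)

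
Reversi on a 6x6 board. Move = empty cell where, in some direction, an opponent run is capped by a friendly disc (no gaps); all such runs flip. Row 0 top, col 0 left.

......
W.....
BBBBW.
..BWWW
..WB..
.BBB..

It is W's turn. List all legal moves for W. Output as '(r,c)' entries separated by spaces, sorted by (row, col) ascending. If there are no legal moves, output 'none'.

Answer: (1,1) (1,2) (1,3) (3,0) (3,1) (4,4) (5,4)

Derivation:
(1,1): flips 1 -> legal
(1,2): flips 3 -> legal
(1,3): flips 1 -> legal
(1,4): no bracket -> illegal
(3,0): flips 1 -> legal
(3,1): flips 1 -> legal
(4,0): no bracket -> illegal
(4,1): no bracket -> illegal
(4,4): flips 1 -> legal
(5,0): no bracket -> illegal
(5,4): flips 3 -> legal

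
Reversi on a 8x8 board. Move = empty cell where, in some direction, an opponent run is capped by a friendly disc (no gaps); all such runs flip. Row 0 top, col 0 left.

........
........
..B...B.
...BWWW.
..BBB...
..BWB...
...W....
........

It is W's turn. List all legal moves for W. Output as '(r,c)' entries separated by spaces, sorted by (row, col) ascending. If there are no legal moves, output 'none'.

Answer: (1,6) (1,7) (2,3) (3,1) (3,2) (4,1) (4,5) (5,1) (5,5) (6,1) (6,4)

Derivation:
(1,1): no bracket -> illegal
(1,2): no bracket -> illegal
(1,3): no bracket -> illegal
(1,5): no bracket -> illegal
(1,6): flips 1 -> legal
(1,7): flips 1 -> legal
(2,1): no bracket -> illegal
(2,3): flips 2 -> legal
(2,4): no bracket -> illegal
(2,5): no bracket -> illegal
(2,7): no bracket -> illegal
(3,1): flips 1 -> legal
(3,2): flips 1 -> legal
(3,7): no bracket -> illegal
(4,1): flips 1 -> legal
(4,5): flips 1 -> legal
(5,1): flips 1 -> legal
(5,5): flips 1 -> legal
(6,1): flips 2 -> legal
(6,2): no bracket -> illegal
(6,4): flips 2 -> legal
(6,5): no bracket -> illegal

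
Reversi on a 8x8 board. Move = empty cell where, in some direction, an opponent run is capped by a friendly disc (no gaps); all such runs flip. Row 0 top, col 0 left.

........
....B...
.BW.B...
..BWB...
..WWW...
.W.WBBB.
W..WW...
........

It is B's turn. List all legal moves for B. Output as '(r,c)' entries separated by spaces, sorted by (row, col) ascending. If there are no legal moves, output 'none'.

Answer: (1,1) (1,2) (2,3) (5,2) (7,2) (7,3) (7,4)

Derivation:
(1,1): flips 3 -> legal
(1,2): flips 1 -> legal
(1,3): no bracket -> illegal
(2,3): flips 1 -> legal
(3,1): no bracket -> illegal
(3,5): no bracket -> illegal
(4,0): no bracket -> illegal
(4,1): no bracket -> illegal
(4,5): no bracket -> illegal
(5,0): no bracket -> illegal
(5,2): flips 3 -> legal
(6,1): no bracket -> illegal
(6,2): no bracket -> illegal
(6,5): no bracket -> illegal
(7,0): no bracket -> illegal
(7,1): no bracket -> illegal
(7,2): flips 1 -> legal
(7,3): flips 1 -> legal
(7,4): flips 1 -> legal
(7,5): no bracket -> illegal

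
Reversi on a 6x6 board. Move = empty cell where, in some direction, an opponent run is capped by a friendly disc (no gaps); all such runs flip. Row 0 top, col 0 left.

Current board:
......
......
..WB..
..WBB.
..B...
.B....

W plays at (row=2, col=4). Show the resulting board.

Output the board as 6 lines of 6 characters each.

Answer: ......
......
..WWW.
..WBB.
..B...
.B....

Derivation:
Place W at (2,4); scan 8 dirs for brackets.
Dir NW: first cell '.' (not opp) -> no flip
Dir N: first cell '.' (not opp) -> no flip
Dir NE: first cell '.' (not opp) -> no flip
Dir W: opp run (2,3) capped by W -> flip
Dir E: first cell '.' (not opp) -> no flip
Dir SW: opp run (3,3) (4,2) (5,1), next=edge -> no flip
Dir S: opp run (3,4), next='.' -> no flip
Dir SE: first cell '.' (not opp) -> no flip
All flips: (2,3)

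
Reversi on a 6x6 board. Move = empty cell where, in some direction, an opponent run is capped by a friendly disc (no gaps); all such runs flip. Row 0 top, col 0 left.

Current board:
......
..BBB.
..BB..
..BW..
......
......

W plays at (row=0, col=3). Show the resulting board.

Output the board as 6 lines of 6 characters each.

Answer: ...W..
..BWB.
..BW..
..BW..
......
......

Derivation:
Place W at (0,3); scan 8 dirs for brackets.
Dir NW: edge -> no flip
Dir N: edge -> no flip
Dir NE: edge -> no flip
Dir W: first cell '.' (not opp) -> no flip
Dir E: first cell '.' (not opp) -> no flip
Dir SW: opp run (1,2), next='.' -> no flip
Dir S: opp run (1,3) (2,3) capped by W -> flip
Dir SE: opp run (1,4), next='.' -> no flip
All flips: (1,3) (2,3)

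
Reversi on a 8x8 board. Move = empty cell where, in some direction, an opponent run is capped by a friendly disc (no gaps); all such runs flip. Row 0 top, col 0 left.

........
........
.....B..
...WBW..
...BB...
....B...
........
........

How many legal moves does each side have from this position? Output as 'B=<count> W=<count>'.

-- B to move --
(2,2): flips 1 -> legal
(2,3): flips 1 -> legal
(2,4): no bracket -> illegal
(2,6): flips 1 -> legal
(3,2): flips 1 -> legal
(3,6): flips 1 -> legal
(4,2): no bracket -> illegal
(4,5): flips 1 -> legal
(4,6): no bracket -> illegal
B mobility = 6
-- W to move --
(1,4): no bracket -> illegal
(1,5): flips 1 -> legal
(1,6): no bracket -> illegal
(2,3): no bracket -> illegal
(2,4): no bracket -> illegal
(2,6): no bracket -> illegal
(3,2): no bracket -> illegal
(3,6): no bracket -> illegal
(4,2): no bracket -> illegal
(4,5): no bracket -> illegal
(5,2): no bracket -> illegal
(5,3): flips 2 -> legal
(5,5): flips 1 -> legal
(6,3): no bracket -> illegal
(6,4): no bracket -> illegal
(6,5): no bracket -> illegal
W mobility = 3

Answer: B=6 W=3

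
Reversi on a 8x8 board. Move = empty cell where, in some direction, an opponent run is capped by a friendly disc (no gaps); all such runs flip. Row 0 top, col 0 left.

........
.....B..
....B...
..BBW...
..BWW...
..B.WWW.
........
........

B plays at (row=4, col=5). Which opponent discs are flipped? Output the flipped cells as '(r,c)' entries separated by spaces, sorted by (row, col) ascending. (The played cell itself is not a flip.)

Answer: (4,3) (4,4)

Derivation:
Dir NW: opp run (3,4), next='.' -> no flip
Dir N: first cell '.' (not opp) -> no flip
Dir NE: first cell '.' (not opp) -> no flip
Dir W: opp run (4,4) (4,3) capped by B -> flip
Dir E: first cell '.' (not opp) -> no flip
Dir SW: opp run (5,4), next='.' -> no flip
Dir S: opp run (5,5), next='.' -> no flip
Dir SE: opp run (5,6), next='.' -> no flip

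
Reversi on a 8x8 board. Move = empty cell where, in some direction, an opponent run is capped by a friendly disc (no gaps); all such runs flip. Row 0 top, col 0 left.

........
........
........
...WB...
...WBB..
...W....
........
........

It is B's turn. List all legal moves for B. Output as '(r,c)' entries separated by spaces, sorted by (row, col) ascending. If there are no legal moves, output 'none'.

Answer: (2,2) (3,2) (4,2) (5,2) (6,2)

Derivation:
(2,2): flips 1 -> legal
(2,3): no bracket -> illegal
(2,4): no bracket -> illegal
(3,2): flips 1 -> legal
(4,2): flips 1 -> legal
(5,2): flips 1 -> legal
(5,4): no bracket -> illegal
(6,2): flips 1 -> legal
(6,3): no bracket -> illegal
(6,4): no bracket -> illegal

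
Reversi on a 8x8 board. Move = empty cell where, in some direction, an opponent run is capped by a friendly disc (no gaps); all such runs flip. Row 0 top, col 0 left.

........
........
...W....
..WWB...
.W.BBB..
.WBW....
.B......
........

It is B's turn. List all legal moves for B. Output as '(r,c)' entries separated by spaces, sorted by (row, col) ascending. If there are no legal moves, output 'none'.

Answer: (1,2) (1,3) (2,1) (2,2) (3,0) (3,1) (5,0) (5,4) (6,2) (6,3)

Derivation:
(1,2): flips 1 -> legal
(1,3): flips 2 -> legal
(1,4): no bracket -> illegal
(2,1): flips 1 -> legal
(2,2): flips 1 -> legal
(2,4): no bracket -> illegal
(3,0): flips 1 -> legal
(3,1): flips 4 -> legal
(4,0): no bracket -> illegal
(4,2): no bracket -> illegal
(5,0): flips 1 -> legal
(5,4): flips 1 -> legal
(6,0): no bracket -> illegal
(6,2): flips 1 -> legal
(6,3): flips 1 -> legal
(6,4): no bracket -> illegal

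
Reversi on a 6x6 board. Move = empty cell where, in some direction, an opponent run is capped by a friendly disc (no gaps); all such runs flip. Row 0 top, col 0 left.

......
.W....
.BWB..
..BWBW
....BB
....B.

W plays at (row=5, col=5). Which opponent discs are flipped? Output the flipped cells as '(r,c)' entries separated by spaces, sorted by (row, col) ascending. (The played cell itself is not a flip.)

Answer: (4,4) (4,5)

Derivation:
Dir NW: opp run (4,4) capped by W -> flip
Dir N: opp run (4,5) capped by W -> flip
Dir NE: edge -> no flip
Dir W: opp run (5,4), next='.' -> no flip
Dir E: edge -> no flip
Dir SW: edge -> no flip
Dir S: edge -> no flip
Dir SE: edge -> no flip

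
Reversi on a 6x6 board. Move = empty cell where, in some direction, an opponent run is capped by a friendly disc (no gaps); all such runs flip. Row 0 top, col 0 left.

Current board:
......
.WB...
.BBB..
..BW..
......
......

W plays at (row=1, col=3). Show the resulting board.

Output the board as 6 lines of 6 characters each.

Answer: ......
.WWW..
.BBW..
..BW..
......
......

Derivation:
Place W at (1,3); scan 8 dirs for brackets.
Dir NW: first cell '.' (not opp) -> no flip
Dir N: first cell '.' (not opp) -> no flip
Dir NE: first cell '.' (not opp) -> no flip
Dir W: opp run (1,2) capped by W -> flip
Dir E: first cell '.' (not opp) -> no flip
Dir SW: opp run (2,2), next='.' -> no flip
Dir S: opp run (2,3) capped by W -> flip
Dir SE: first cell '.' (not opp) -> no flip
All flips: (1,2) (2,3)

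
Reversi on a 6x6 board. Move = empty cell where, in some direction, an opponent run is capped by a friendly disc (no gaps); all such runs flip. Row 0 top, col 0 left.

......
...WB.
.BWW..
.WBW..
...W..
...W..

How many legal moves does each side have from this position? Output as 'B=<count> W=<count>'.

Answer: B=6 W=7

Derivation:
-- B to move --
(0,2): no bracket -> illegal
(0,3): no bracket -> illegal
(0,4): no bracket -> illegal
(1,1): no bracket -> illegal
(1,2): flips 2 -> legal
(2,0): no bracket -> illegal
(2,4): flips 2 -> legal
(3,0): flips 1 -> legal
(3,4): flips 1 -> legal
(4,0): no bracket -> illegal
(4,1): flips 1 -> legal
(4,2): no bracket -> illegal
(4,4): no bracket -> illegal
(5,2): no bracket -> illegal
(5,4): flips 1 -> legal
B mobility = 6
-- W to move --
(0,3): no bracket -> illegal
(0,4): no bracket -> illegal
(0,5): flips 1 -> legal
(1,0): flips 2 -> legal
(1,1): flips 1 -> legal
(1,2): no bracket -> illegal
(1,5): flips 1 -> legal
(2,0): flips 1 -> legal
(2,4): no bracket -> illegal
(2,5): no bracket -> illegal
(3,0): no bracket -> illegal
(4,1): flips 1 -> legal
(4,2): flips 1 -> legal
W mobility = 7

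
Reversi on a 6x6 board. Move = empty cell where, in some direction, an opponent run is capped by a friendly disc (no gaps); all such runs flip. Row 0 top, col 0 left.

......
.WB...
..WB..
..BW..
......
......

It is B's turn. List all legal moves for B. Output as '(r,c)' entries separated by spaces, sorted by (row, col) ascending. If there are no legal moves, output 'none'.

(0,0): no bracket -> illegal
(0,1): no bracket -> illegal
(0,2): no bracket -> illegal
(1,0): flips 1 -> legal
(1,3): no bracket -> illegal
(2,0): no bracket -> illegal
(2,1): flips 1 -> legal
(2,4): no bracket -> illegal
(3,1): no bracket -> illegal
(3,4): flips 1 -> legal
(4,2): no bracket -> illegal
(4,3): flips 1 -> legal
(4,4): no bracket -> illegal

Answer: (1,0) (2,1) (3,4) (4,3)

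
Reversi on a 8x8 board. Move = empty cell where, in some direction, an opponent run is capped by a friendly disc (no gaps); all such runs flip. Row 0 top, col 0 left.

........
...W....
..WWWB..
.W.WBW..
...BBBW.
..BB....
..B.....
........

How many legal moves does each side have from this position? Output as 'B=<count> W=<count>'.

-- B to move --
(0,2): no bracket -> illegal
(0,3): flips 3 -> legal
(0,4): no bracket -> illegal
(1,1): flips 2 -> legal
(1,2): flips 1 -> legal
(1,4): flips 1 -> legal
(1,5): no bracket -> illegal
(2,0): no bracket -> illegal
(2,1): flips 3 -> legal
(2,6): flips 1 -> legal
(3,0): no bracket -> illegal
(3,2): flips 1 -> legal
(3,6): flips 1 -> legal
(3,7): no bracket -> illegal
(4,0): no bracket -> illegal
(4,1): no bracket -> illegal
(4,2): no bracket -> illegal
(4,7): flips 1 -> legal
(5,5): no bracket -> illegal
(5,6): no bracket -> illegal
(5,7): no bracket -> illegal
B mobility = 9
-- W to move --
(1,4): no bracket -> illegal
(1,5): flips 1 -> legal
(1,6): no bracket -> illegal
(2,6): flips 1 -> legal
(3,2): no bracket -> illegal
(3,6): no bracket -> illegal
(4,1): no bracket -> illegal
(4,2): flips 3 -> legal
(5,1): no bracket -> illegal
(5,4): flips 2 -> legal
(5,5): flips 2 -> legal
(5,6): flips 2 -> legal
(6,1): no bracket -> illegal
(6,3): flips 2 -> legal
(6,4): no bracket -> illegal
(7,1): flips 3 -> legal
(7,2): no bracket -> illegal
(7,3): no bracket -> illegal
W mobility = 8

Answer: B=9 W=8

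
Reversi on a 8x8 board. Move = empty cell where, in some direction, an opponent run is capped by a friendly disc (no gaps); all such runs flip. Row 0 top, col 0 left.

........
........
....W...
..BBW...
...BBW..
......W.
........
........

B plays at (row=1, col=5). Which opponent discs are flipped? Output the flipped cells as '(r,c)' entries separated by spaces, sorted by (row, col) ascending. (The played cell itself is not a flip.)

Answer: (2,4)

Derivation:
Dir NW: first cell '.' (not opp) -> no flip
Dir N: first cell '.' (not opp) -> no flip
Dir NE: first cell '.' (not opp) -> no flip
Dir W: first cell '.' (not opp) -> no flip
Dir E: first cell '.' (not opp) -> no flip
Dir SW: opp run (2,4) capped by B -> flip
Dir S: first cell '.' (not opp) -> no flip
Dir SE: first cell '.' (not opp) -> no flip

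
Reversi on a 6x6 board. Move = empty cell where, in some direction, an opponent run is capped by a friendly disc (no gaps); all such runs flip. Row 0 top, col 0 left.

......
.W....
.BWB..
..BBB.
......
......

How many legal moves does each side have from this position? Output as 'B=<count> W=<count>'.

Answer: B=3 W=5

Derivation:
-- B to move --
(0,0): flips 2 -> legal
(0,1): flips 1 -> legal
(0,2): no bracket -> illegal
(1,0): no bracket -> illegal
(1,2): flips 1 -> legal
(1,3): no bracket -> illegal
(2,0): no bracket -> illegal
(3,1): no bracket -> illegal
B mobility = 3
-- W to move --
(1,0): no bracket -> illegal
(1,2): no bracket -> illegal
(1,3): no bracket -> illegal
(1,4): no bracket -> illegal
(2,0): flips 1 -> legal
(2,4): flips 1 -> legal
(2,5): no bracket -> illegal
(3,0): no bracket -> illegal
(3,1): flips 1 -> legal
(3,5): no bracket -> illegal
(4,1): no bracket -> illegal
(4,2): flips 1 -> legal
(4,3): no bracket -> illegal
(4,4): flips 1 -> legal
(4,5): no bracket -> illegal
W mobility = 5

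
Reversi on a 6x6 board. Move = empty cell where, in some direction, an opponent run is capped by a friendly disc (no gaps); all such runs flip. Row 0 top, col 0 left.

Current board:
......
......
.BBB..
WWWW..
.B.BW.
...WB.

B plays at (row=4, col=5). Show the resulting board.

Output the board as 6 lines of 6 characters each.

Place B at (4,5); scan 8 dirs for brackets.
Dir NW: first cell '.' (not opp) -> no flip
Dir N: first cell '.' (not opp) -> no flip
Dir NE: edge -> no flip
Dir W: opp run (4,4) capped by B -> flip
Dir E: edge -> no flip
Dir SW: first cell 'B' (not opp) -> no flip
Dir S: first cell '.' (not opp) -> no flip
Dir SE: edge -> no flip
All flips: (4,4)

Answer: ......
......
.BBB..
WWWW..
.B.BBB
...WB.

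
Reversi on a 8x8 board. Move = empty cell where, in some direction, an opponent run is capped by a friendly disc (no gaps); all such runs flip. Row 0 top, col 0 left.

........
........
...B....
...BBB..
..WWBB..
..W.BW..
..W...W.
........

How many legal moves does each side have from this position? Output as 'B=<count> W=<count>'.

-- B to move --
(3,1): no bracket -> illegal
(3,2): flips 1 -> legal
(4,1): flips 2 -> legal
(4,6): no bracket -> illegal
(5,1): flips 1 -> legal
(5,3): flips 1 -> legal
(5,6): flips 1 -> legal
(5,7): no bracket -> illegal
(6,1): flips 2 -> legal
(6,3): no bracket -> illegal
(6,4): no bracket -> illegal
(6,5): flips 1 -> legal
(6,7): no bracket -> illegal
(7,1): no bracket -> illegal
(7,2): no bracket -> illegal
(7,3): no bracket -> illegal
(7,5): no bracket -> illegal
(7,6): no bracket -> illegal
(7,7): flips 2 -> legal
B mobility = 8
-- W to move --
(1,2): no bracket -> illegal
(1,3): flips 2 -> legal
(1,4): no bracket -> illegal
(2,2): flips 2 -> legal
(2,4): flips 1 -> legal
(2,5): flips 3 -> legal
(2,6): no bracket -> illegal
(3,2): no bracket -> illegal
(3,6): no bracket -> illegal
(4,6): flips 2 -> legal
(5,3): flips 1 -> legal
(5,6): no bracket -> illegal
(6,3): no bracket -> illegal
(6,4): no bracket -> illegal
(6,5): flips 1 -> legal
W mobility = 7

Answer: B=8 W=7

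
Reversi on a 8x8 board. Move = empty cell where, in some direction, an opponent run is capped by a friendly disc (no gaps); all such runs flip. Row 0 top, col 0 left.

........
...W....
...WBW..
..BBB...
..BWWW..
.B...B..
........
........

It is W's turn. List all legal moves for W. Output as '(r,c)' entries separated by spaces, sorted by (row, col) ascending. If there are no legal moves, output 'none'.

(1,4): flips 2 -> legal
(1,5): no bracket -> illegal
(2,1): flips 1 -> legal
(2,2): flips 1 -> legal
(3,1): no bracket -> illegal
(3,5): flips 1 -> legal
(4,0): no bracket -> illegal
(4,1): flips 2 -> legal
(4,6): no bracket -> illegal
(5,0): no bracket -> illegal
(5,2): no bracket -> illegal
(5,3): no bracket -> illegal
(5,4): no bracket -> illegal
(5,6): no bracket -> illegal
(6,0): no bracket -> illegal
(6,1): no bracket -> illegal
(6,2): no bracket -> illegal
(6,4): no bracket -> illegal
(6,5): flips 1 -> legal
(6,6): flips 1 -> legal

Answer: (1,4) (2,1) (2,2) (3,5) (4,1) (6,5) (6,6)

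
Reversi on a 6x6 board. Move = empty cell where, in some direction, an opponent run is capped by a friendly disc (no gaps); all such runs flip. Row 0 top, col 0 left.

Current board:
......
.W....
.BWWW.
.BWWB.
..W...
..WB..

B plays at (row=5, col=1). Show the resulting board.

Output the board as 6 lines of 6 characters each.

Place B at (5,1); scan 8 dirs for brackets.
Dir NW: first cell '.' (not opp) -> no flip
Dir N: first cell '.' (not opp) -> no flip
Dir NE: opp run (4,2) (3,3) (2,4), next='.' -> no flip
Dir W: first cell '.' (not opp) -> no flip
Dir E: opp run (5,2) capped by B -> flip
Dir SW: edge -> no flip
Dir S: edge -> no flip
Dir SE: edge -> no flip
All flips: (5,2)

Answer: ......
.W....
.BWWW.
.BWWB.
..W...
.BBB..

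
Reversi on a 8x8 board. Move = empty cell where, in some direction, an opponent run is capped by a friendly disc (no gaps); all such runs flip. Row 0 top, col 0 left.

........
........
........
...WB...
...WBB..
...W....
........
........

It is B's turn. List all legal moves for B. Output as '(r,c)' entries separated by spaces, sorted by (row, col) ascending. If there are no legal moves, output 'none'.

Answer: (2,2) (3,2) (4,2) (5,2) (6,2)

Derivation:
(2,2): flips 1 -> legal
(2,3): no bracket -> illegal
(2,4): no bracket -> illegal
(3,2): flips 1 -> legal
(4,2): flips 1 -> legal
(5,2): flips 1 -> legal
(5,4): no bracket -> illegal
(6,2): flips 1 -> legal
(6,3): no bracket -> illegal
(6,4): no bracket -> illegal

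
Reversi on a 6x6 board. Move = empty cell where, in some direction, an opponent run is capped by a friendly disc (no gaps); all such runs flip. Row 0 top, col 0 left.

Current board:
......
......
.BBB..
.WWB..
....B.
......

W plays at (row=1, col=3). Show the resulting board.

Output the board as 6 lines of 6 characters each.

Answer: ......
...W..
.BWB..
.WWB..
....B.
......

Derivation:
Place W at (1,3); scan 8 dirs for brackets.
Dir NW: first cell '.' (not opp) -> no flip
Dir N: first cell '.' (not opp) -> no flip
Dir NE: first cell '.' (not opp) -> no flip
Dir W: first cell '.' (not opp) -> no flip
Dir E: first cell '.' (not opp) -> no flip
Dir SW: opp run (2,2) capped by W -> flip
Dir S: opp run (2,3) (3,3), next='.' -> no flip
Dir SE: first cell '.' (not opp) -> no flip
All flips: (2,2)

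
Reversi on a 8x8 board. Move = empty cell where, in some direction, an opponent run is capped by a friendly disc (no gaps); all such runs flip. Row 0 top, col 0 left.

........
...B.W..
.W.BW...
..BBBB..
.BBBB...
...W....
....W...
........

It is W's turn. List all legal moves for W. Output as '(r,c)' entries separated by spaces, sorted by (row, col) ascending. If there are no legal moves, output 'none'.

(0,2): flips 1 -> legal
(0,3): flips 4 -> legal
(0,4): no bracket -> illegal
(1,2): no bracket -> illegal
(1,4): no bracket -> illegal
(2,2): flips 1 -> legal
(2,5): no bracket -> illegal
(2,6): flips 2 -> legal
(3,0): no bracket -> illegal
(3,1): flips 1 -> legal
(3,6): no bracket -> illegal
(4,0): no bracket -> illegal
(4,5): no bracket -> illegal
(4,6): flips 1 -> legal
(5,0): no bracket -> illegal
(5,1): flips 2 -> legal
(5,2): no bracket -> illegal
(5,4): flips 4 -> legal
(5,5): no bracket -> illegal

Answer: (0,2) (0,3) (2,2) (2,6) (3,1) (4,6) (5,1) (5,4)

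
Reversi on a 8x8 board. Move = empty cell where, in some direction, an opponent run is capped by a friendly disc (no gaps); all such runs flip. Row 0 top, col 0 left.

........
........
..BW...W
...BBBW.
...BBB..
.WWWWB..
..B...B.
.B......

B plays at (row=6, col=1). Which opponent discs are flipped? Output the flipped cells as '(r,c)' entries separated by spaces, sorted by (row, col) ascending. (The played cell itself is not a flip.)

Dir NW: first cell '.' (not opp) -> no flip
Dir N: opp run (5,1), next='.' -> no flip
Dir NE: opp run (5,2) capped by B -> flip
Dir W: first cell '.' (not opp) -> no flip
Dir E: first cell 'B' (not opp) -> no flip
Dir SW: first cell '.' (not opp) -> no flip
Dir S: first cell 'B' (not opp) -> no flip
Dir SE: first cell '.' (not opp) -> no flip

Answer: (5,2)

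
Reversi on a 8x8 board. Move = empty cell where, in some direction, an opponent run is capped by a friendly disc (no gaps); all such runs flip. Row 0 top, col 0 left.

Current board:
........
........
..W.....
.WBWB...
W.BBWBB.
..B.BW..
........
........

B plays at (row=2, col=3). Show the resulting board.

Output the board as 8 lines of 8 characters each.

Place B at (2,3); scan 8 dirs for brackets.
Dir NW: first cell '.' (not opp) -> no flip
Dir N: first cell '.' (not opp) -> no flip
Dir NE: first cell '.' (not opp) -> no flip
Dir W: opp run (2,2), next='.' -> no flip
Dir E: first cell '.' (not opp) -> no flip
Dir SW: first cell 'B' (not opp) -> no flip
Dir S: opp run (3,3) capped by B -> flip
Dir SE: first cell 'B' (not opp) -> no flip
All flips: (3,3)

Answer: ........
........
..WB....
.WBBB...
W.BBWBB.
..B.BW..
........
........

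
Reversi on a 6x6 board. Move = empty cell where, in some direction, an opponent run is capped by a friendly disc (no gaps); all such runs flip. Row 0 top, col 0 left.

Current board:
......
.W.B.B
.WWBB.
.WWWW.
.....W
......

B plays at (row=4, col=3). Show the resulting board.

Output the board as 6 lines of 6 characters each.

Answer: ......
.W.B.B
.WWBB.
.WWBW.
...B.W
......

Derivation:
Place B at (4,3); scan 8 dirs for brackets.
Dir NW: opp run (3,2) (2,1), next='.' -> no flip
Dir N: opp run (3,3) capped by B -> flip
Dir NE: opp run (3,4), next='.' -> no flip
Dir W: first cell '.' (not opp) -> no flip
Dir E: first cell '.' (not opp) -> no flip
Dir SW: first cell '.' (not opp) -> no flip
Dir S: first cell '.' (not opp) -> no flip
Dir SE: first cell '.' (not opp) -> no flip
All flips: (3,3)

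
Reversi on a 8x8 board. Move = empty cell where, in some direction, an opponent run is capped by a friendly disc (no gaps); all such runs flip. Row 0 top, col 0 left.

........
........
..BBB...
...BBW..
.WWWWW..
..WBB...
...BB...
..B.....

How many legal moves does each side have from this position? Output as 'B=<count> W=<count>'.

-- B to move --
(2,5): no bracket -> illegal
(2,6): flips 2 -> legal
(3,0): flips 2 -> legal
(3,1): flips 1 -> legal
(3,2): flips 1 -> legal
(3,6): flips 2 -> legal
(4,0): no bracket -> illegal
(4,6): flips 1 -> legal
(5,0): no bracket -> illegal
(5,1): flips 2 -> legal
(5,5): flips 1 -> legal
(5,6): flips 1 -> legal
(6,1): flips 2 -> legal
(6,2): no bracket -> illegal
B mobility = 10
-- W to move --
(1,1): flips 2 -> legal
(1,2): flips 2 -> legal
(1,3): flips 3 -> legal
(1,4): flips 2 -> legal
(1,5): flips 2 -> legal
(2,1): no bracket -> illegal
(2,5): flips 1 -> legal
(3,1): no bracket -> illegal
(3,2): flips 2 -> legal
(5,5): flips 2 -> legal
(6,1): no bracket -> illegal
(6,2): flips 1 -> legal
(6,5): flips 1 -> legal
(7,1): no bracket -> illegal
(7,3): flips 2 -> legal
(7,4): flips 3 -> legal
(7,5): flips 2 -> legal
W mobility = 13

Answer: B=10 W=13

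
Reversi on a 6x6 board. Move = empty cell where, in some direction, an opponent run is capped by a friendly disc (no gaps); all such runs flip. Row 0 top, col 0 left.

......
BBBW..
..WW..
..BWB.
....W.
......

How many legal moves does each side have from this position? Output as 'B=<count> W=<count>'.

Answer: B=3 W=9

Derivation:
-- B to move --
(0,2): no bracket -> illegal
(0,3): no bracket -> illegal
(0,4): no bracket -> illegal
(1,4): flips 2 -> legal
(2,1): no bracket -> illegal
(2,4): no bracket -> illegal
(3,1): no bracket -> illegal
(3,5): no bracket -> illegal
(4,2): no bracket -> illegal
(4,3): no bracket -> illegal
(4,5): no bracket -> illegal
(5,3): no bracket -> illegal
(5,4): flips 1 -> legal
(5,5): flips 3 -> legal
B mobility = 3
-- W to move --
(0,0): flips 1 -> legal
(0,1): flips 1 -> legal
(0,2): flips 1 -> legal
(0,3): no bracket -> illegal
(2,0): no bracket -> illegal
(2,1): no bracket -> illegal
(2,4): flips 1 -> legal
(2,5): no bracket -> illegal
(3,1): flips 1 -> legal
(3,5): flips 1 -> legal
(4,1): flips 1 -> legal
(4,2): flips 1 -> legal
(4,3): no bracket -> illegal
(4,5): flips 1 -> legal
W mobility = 9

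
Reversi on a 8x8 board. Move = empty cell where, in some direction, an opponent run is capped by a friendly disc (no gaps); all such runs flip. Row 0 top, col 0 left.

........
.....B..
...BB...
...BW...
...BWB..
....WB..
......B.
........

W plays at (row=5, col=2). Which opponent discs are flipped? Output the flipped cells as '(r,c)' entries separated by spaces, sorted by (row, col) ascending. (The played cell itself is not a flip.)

Dir NW: first cell '.' (not opp) -> no flip
Dir N: first cell '.' (not opp) -> no flip
Dir NE: opp run (4,3) capped by W -> flip
Dir W: first cell '.' (not opp) -> no flip
Dir E: first cell '.' (not opp) -> no flip
Dir SW: first cell '.' (not opp) -> no flip
Dir S: first cell '.' (not opp) -> no flip
Dir SE: first cell '.' (not opp) -> no flip

Answer: (4,3)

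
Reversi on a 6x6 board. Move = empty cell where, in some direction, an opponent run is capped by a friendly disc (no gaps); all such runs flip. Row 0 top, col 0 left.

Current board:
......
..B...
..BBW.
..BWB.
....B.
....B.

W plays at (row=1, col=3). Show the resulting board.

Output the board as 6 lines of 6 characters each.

Answer: ......
..BW..
..BWW.
..BWB.
....B.
....B.

Derivation:
Place W at (1,3); scan 8 dirs for brackets.
Dir NW: first cell '.' (not opp) -> no flip
Dir N: first cell '.' (not opp) -> no flip
Dir NE: first cell '.' (not opp) -> no flip
Dir W: opp run (1,2), next='.' -> no flip
Dir E: first cell '.' (not opp) -> no flip
Dir SW: opp run (2,2), next='.' -> no flip
Dir S: opp run (2,3) capped by W -> flip
Dir SE: first cell 'W' (not opp) -> no flip
All flips: (2,3)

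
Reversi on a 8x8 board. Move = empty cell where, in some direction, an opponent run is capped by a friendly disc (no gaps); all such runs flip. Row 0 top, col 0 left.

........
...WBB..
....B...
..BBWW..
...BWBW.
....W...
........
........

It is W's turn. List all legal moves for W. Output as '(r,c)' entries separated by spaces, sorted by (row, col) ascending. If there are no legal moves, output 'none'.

(0,3): no bracket -> illegal
(0,4): flips 2 -> legal
(0,5): no bracket -> illegal
(0,6): no bracket -> illegal
(1,6): flips 2 -> legal
(2,1): flips 2 -> legal
(2,2): flips 1 -> legal
(2,3): no bracket -> illegal
(2,5): no bracket -> illegal
(2,6): no bracket -> illegal
(3,1): flips 2 -> legal
(3,6): flips 1 -> legal
(4,1): no bracket -> illegal
(4,2): flips 1 -> legal
(5,2): flips 1 -> legal
(5,3): no bracket -> illegal
(5,5): flips 1 -> legal
(5,6): flips 1 -> legal

Answer: (0,4) (1,6) (2,1) (2,2) (3,1) (3,6) (4,2) (5,2) (5,5) (5,6)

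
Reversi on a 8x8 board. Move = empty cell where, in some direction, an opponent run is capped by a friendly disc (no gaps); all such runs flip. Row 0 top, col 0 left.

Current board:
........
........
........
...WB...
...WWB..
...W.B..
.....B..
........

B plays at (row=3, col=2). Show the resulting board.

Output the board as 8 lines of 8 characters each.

Place B at (3,2); scan 8 dirs for brackets.
Dir NW: first cell '.' (not opp) -> no flip
Dir N: first cell '.' (not opp) -> no flip
Dir NE: first cell '.' (not opp) -> no flip
Dir W: first cell '.' (not opp) -> no flip
Dir E: opp run (3,3) capped by B -> flip
Dir SW: first cell '.' (not opp) -> no flip
Dir S: first cell '.' (not opp) -> no flip
Dir SE: opp run (4,3), next='.' -> no flip
All flips: (3,3)

Answer: ........
........
........
..BBB...
...WWB..
...W.B..
.....B..
........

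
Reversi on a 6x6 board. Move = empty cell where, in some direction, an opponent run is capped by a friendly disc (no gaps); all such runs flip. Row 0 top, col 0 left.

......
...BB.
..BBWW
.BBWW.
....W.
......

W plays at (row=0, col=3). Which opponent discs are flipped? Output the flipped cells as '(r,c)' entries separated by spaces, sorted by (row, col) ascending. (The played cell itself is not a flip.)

Answer: (1,3) (1,4) (2,3)

Derivation:
Dir NW: edge -> no flip
Dir N: edge -> no flip
Dir NE: edge -> no flip
Dir W: first cell '.' (not opp) -> no flip
Dir E: first cell '.' (not opp) -> no flip
Dir SW: first cell '.' (not opp) -> no flip
Dir S: opp run (1,3) (2,3) capped by W -> flip
Dir SE: opp run (1,4) capped by W -> flip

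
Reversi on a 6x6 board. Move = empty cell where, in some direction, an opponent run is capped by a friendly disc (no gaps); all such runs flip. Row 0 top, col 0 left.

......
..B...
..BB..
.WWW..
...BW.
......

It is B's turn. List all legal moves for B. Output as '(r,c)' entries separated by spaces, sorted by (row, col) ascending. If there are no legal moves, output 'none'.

(2,0): no bracket -> illegal
(2,1): flips 1 -> legal
(2,4): no bracket -> illegal
(3,0): no bracket -> illegal
(3,4): no bracket -> illegal
(3,5): no bracket -> illegal
(4,0): flips 1 -> legal
(4,1): flips 1 -> legal
(4,2): flips 1 -> legal
(4,5): flips 1 -> legal
(5,3): no bracket -> illegal
(5,4): no bracket -> illegal
(5,5): flips 2 -> legal

Answer: (2,1) (4,0) (4,1) (4,2) (4,5) (5,5)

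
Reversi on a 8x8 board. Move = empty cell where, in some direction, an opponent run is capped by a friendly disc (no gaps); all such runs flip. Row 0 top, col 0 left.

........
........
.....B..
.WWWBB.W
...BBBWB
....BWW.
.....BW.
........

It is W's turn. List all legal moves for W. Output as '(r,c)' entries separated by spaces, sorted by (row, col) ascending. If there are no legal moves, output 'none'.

(1,4): no bracket -> illegal
(1,5): flips 3 -> legal
(1,6): no bracket -> illegal
(2,3): flips 2 -> legal
(2,4): flips 1 -> legal
(2,6): no bracket -> illegal
(3,6): flips 2 -> legal
(4,2): flips 3 -> legal
(5,2): no bracket -> illegal
(5,3): flips 2 -> legal
(5,7): flips 1 -> legal
(6,3): no bracket -> illegal
(6,4): flips 1 -> legal
(7,4): flips 1 -> legal
(7,5): flips 1 -> legal
(7,6): flips 3 -> legal

Answer: (1,5) (2,3) (2,4) (3,6) (4,2) (5,3) (5,7) (6,4) (7,4) (7,5) (7,6)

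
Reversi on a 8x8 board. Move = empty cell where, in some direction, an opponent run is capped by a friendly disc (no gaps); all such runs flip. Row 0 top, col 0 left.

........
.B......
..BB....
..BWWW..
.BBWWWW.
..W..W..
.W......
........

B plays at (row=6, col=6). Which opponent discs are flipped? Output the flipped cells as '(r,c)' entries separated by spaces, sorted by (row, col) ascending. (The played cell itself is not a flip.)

Answer: (3,3) (4,4) (5,5)

Derivation:
Dir NW: opp run (5,5) (4,4) (3,3) capped by B -> flip
Dir N: first cell '.' (not opp) -> no flip
Dir NE: first cell '.' (not opp) -> no flip
Dir W: first cell '.' (not opp) -> no flip
Dir E: first cell '.' (not opp) -> no flip
Dir SW: first cell '.' (not opp) -> no flip
Dir S: first cell '.' (not opp) -> no flip
Dir SE: first cell '.' (not opp) -> no flip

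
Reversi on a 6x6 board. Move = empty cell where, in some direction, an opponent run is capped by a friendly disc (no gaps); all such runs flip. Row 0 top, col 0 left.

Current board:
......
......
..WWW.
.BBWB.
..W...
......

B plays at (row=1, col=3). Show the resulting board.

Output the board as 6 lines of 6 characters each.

Place B at (1,3); scan 8 dirs for brackets.
Dir NW: first cell '.' (not opp) -> no flip
Dir N: first cell '.' (not opp) -> no flip
Dir NE: first cell '.' (not opp) -> no flip
Dir W: first cell '.' (not opp) -> no flip
Dir E: first cell '.' (not opp) -> no flip
Dir SW: opp run (2,2) capped by B -> flip
Dir S: opp run (2,3) (3,3), next='.' -> no flip
Dir SE: opp run (2,4), next='.' -> no flip
All flips: (2,2)

Answer: ......
...B..
..BWW.
.BBWB.
..W...
......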